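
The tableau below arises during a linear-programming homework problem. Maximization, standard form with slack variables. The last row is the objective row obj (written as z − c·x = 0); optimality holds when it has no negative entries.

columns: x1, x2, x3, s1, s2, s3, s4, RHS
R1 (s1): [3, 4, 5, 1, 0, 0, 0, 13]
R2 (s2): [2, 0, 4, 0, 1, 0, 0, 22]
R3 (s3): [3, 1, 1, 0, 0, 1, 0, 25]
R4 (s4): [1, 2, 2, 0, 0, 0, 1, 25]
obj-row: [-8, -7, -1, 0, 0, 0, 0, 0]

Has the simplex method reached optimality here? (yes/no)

no

The obj-row has a negative entry -8 in column x1, so it is not optimal.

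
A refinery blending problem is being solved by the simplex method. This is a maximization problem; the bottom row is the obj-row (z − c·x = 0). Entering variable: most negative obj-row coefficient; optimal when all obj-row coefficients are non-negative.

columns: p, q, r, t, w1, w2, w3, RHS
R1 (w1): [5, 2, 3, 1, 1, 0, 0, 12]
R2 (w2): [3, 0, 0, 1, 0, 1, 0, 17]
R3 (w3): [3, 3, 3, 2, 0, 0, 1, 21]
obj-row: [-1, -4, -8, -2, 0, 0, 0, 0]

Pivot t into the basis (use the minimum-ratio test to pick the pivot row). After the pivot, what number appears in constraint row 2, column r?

-3/2

Ratio test on column t — row 1: 12/1 = 12; row 2: 17/1 = 17; row 3: 21/2 = 21/2. Minimum is 21/2 at row 3 (w3 leaves); pivot element 2.
Divide row 3 by 2; eliminate column t from the other rows.
Row 2 update in column r: 0 − 1·(3/2) = -3/2.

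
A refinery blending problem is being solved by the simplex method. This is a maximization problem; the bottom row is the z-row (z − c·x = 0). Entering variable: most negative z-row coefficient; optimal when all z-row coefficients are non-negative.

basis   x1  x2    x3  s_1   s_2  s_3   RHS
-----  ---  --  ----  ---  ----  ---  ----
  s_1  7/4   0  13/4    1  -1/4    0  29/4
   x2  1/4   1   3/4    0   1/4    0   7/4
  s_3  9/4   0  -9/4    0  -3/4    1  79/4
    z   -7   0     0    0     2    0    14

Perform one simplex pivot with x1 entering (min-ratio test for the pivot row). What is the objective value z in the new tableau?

Ratio test on column x1 — row 1: (29/4)/(7/4) = 29/7; row 2: (7/4)/(1/4) = 7; row 3: (79/4)/(9/4) = 79/9. Minimum is 29/7 at row 1 (s_1 leaves); pivot element 7/4.
Pivot on row 1; the z-row RHS becomes 14 − (-7)·(29/7) = 43.

43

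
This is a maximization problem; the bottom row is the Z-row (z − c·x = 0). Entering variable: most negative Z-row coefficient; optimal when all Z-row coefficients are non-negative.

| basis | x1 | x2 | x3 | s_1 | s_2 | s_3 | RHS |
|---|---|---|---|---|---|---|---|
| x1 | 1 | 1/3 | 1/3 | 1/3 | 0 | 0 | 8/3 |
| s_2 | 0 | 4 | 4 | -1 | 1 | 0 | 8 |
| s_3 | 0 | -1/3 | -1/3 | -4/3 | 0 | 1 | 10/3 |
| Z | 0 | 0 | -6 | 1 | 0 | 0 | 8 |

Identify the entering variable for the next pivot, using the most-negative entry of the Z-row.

Negative Z-row entries: x3: -6.
The most negative is -6 in column x3, so x3 enters.

x3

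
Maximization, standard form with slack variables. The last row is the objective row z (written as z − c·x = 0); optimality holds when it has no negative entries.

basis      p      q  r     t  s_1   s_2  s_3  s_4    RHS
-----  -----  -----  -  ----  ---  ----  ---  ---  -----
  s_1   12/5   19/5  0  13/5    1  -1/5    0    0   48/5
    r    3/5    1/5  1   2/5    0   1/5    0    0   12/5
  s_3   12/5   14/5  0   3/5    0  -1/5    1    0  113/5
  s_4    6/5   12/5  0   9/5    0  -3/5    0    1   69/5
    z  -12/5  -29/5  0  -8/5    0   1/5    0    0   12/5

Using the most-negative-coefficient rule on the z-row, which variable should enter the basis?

Negative z-row entries: p: -12/5, q: -29/5, t: -8/5.
The most negative is -29/5 in column q, so q enters.

q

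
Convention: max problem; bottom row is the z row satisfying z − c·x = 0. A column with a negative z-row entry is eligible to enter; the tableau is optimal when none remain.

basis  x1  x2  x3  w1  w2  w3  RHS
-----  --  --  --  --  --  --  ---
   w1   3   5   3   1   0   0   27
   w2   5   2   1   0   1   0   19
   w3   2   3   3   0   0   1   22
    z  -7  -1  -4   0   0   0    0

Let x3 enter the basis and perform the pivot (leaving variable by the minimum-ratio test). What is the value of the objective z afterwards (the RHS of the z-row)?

Ratio test on column x3 — row 1: 27/3 = 9; row 2: 19/1 = 19; row 3: 22/3 = 22/3. Minimum is 22/3 at row 3 (w3 leaves); pivot element 3.
Pivot on row 3; the z-row RHS becomes 0 − (-4)·(22/3) = 88/3.

88/3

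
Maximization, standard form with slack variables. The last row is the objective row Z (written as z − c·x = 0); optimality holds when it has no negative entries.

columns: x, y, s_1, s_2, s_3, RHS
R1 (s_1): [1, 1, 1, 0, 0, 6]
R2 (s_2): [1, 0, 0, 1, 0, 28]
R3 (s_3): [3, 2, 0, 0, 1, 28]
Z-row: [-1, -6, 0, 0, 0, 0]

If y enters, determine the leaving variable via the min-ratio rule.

s_1

Column y entries and ratios — s_1: 6/1 = 6; s_2: 0 ≤ 0, skip; s_3: 28/2 = 14.
Smallest ratio is 6 in the row of s_1, so s_1 leaves.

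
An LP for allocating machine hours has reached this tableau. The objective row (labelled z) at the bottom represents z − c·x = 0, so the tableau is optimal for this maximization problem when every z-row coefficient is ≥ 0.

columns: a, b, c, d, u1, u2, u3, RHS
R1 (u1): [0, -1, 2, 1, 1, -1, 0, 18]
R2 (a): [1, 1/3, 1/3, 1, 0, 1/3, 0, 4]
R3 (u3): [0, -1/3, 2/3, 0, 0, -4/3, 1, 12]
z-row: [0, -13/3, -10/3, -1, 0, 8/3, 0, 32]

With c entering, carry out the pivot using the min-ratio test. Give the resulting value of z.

62

Ratio test on column c — row 1: 18/2 = 9; row 2: 4/(1/3) = 12; row 3: 12/(2/3) = 18. Minimum is 9 at row 1 (u1 leaves); pivot element 2.
Pivot on row 1; the z-row RHS becomes 32 − (-10/3)·9 = 62.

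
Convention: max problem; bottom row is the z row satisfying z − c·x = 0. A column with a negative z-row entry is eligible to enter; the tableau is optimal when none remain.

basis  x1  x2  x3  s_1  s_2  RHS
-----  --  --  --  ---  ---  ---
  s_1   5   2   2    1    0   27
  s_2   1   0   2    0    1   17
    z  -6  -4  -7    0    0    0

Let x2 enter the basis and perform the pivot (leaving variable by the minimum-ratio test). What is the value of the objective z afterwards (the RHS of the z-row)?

54

Ratio test on column x2 — row 1: 27/2 = 27/2; row 2: entry 0 ≤ 0. Minimum is 27/2 at row 1 (s_1 leaves); pivot element 2.
Pivot on row 1; the z-row RHS becomes 0 − (-4)·(27/2) = 54.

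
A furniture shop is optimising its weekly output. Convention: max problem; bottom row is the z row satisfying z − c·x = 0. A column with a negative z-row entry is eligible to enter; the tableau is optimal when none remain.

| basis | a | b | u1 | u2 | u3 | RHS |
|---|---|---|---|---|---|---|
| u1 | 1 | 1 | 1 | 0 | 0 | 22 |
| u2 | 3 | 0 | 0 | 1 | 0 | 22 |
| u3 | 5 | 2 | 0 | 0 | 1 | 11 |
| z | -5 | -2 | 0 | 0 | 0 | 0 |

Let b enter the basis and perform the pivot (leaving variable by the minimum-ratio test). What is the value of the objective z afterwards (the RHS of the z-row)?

11

Ratio test on column b — row 1: 22/1 = 22; row 2: entry 0 ≤ 0; row 3: 11/2 = 11/2. Minimum is 11/2 at row 3 (u3 leaves); pivot element 2.
Pivot on row 3; the z-row RHS becomes 0 − (-2)·(11/2) = 11.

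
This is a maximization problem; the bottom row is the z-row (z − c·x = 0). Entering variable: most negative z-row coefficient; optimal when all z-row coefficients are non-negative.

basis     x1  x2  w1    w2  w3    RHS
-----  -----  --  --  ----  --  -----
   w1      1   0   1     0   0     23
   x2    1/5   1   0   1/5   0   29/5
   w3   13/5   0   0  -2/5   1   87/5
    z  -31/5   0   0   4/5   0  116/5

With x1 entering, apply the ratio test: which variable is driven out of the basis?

Column x1 entries and ratios — w1: 23/1 = 23; x2: (29/5)/(1/5) = 29; w3: (87/5)/(13/5) = 87/13.
Smallest ratio is 87/13 in the row of w3, so w3 leaves.

w3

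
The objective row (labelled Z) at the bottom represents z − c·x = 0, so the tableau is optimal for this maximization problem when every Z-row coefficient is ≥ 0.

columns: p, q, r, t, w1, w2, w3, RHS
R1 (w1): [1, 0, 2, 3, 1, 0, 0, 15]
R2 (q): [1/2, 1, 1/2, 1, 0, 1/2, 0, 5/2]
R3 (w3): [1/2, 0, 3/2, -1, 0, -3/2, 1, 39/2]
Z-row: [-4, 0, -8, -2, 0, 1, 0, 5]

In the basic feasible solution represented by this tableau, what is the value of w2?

w2 is not in the basis, so in the current basic feasible solution w2 = 0.

0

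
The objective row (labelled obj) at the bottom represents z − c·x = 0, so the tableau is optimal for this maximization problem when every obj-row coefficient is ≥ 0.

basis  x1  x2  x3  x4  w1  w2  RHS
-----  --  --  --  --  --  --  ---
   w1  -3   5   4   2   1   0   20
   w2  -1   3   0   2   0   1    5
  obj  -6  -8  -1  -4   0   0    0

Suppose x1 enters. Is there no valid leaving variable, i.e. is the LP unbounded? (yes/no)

yes

Every constraint-row entry in column x1 is ≤ 0, so increasing x1 is unbounded.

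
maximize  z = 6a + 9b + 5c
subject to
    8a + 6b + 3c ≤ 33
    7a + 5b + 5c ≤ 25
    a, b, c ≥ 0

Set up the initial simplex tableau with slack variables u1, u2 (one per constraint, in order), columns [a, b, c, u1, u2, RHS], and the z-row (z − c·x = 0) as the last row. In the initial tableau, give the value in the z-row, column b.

The z-row carries the negated objective coefficients: the b entry is -9.

-9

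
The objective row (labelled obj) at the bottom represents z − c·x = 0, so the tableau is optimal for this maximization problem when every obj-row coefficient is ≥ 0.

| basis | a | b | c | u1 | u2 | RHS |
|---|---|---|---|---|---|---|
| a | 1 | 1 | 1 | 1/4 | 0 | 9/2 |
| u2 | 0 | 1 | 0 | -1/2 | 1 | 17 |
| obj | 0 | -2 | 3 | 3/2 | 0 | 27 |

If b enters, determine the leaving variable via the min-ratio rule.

a

Column b entries and ratios — a: (9/2)/1 = 9/2; u2: 17/1 = 17.
Smallest ratio is 9/2 in the row of a, so a leaves.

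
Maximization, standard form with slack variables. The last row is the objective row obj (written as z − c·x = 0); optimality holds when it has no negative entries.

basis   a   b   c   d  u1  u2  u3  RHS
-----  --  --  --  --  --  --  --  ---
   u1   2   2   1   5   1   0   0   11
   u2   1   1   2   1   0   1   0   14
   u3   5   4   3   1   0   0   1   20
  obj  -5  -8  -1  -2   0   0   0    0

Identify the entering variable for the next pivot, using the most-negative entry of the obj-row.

b

Negative obj-row entries: a: -5, b: -8, c: -1, d: -2.
The most negative is -8 in column b, so b enters.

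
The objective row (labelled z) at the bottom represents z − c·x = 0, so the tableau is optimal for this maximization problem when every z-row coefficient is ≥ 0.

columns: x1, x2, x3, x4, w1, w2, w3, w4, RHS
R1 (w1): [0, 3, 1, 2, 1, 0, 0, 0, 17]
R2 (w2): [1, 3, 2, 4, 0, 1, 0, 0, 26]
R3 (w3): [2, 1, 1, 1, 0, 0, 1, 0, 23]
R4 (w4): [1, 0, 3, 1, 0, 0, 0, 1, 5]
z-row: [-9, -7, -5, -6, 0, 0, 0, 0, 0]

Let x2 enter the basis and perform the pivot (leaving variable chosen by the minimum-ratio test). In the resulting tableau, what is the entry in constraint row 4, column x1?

1

Ratio test on column x2 — row 1: 17/3 = 17/3; row 2: 26/3 = 26/3; row 3: 23/1 = 23; row 4: entry 0 ≤ 0. Minimum is 17/3 at row 1 (w1 leaves); pivot element 3.
Divide row 1 by 3; eliminate column x2 from the other rows.
Row 4 update in column x1: 1 − 0·0 = 1.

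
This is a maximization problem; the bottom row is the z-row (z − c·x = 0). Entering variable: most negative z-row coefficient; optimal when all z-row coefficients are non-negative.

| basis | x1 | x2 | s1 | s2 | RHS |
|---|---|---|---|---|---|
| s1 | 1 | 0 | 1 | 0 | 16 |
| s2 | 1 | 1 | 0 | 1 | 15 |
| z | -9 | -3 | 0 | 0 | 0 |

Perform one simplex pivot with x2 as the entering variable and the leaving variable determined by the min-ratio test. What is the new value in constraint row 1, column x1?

Ratio test on column x2 — row 1: entry 0 ≤ 0; row 2: 15/1 = 15. Minimum is 15 at row 2 (s2 leaves); pivot element 1.
Divide row 2 by 1; eliminate column x2 from the other rows.
Row 1 update in column x1: 1 − 0·1 = 1.

1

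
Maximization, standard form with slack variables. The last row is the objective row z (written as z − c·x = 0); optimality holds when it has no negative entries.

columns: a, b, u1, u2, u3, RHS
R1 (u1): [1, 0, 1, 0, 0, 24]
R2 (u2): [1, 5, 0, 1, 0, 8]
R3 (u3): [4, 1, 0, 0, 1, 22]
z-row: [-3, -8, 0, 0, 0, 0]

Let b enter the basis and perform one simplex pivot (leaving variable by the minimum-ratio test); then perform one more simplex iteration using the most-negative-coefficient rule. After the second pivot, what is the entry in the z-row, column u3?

Ratio test on column b — row 1: entry 0 ≤ 0; row 2: 8/5 = 8/5; row 3: 22/1 = 22. Minimum is 8/5 at row 2 (u2 leaves); pivot element 5.
Divide row 2 by 5; eliminate column b from the other rows.
Second iteration: most negative z-row entry is -7/5 in column a, so a enters.
Ratio test on column a — row 1: 24/1 = 24; row 2: (8/5)/(1/5) = 8; row 3: (102/5)/(19/5) = 102/19. Minimum is 102/19 at row 3 (u3 leaves); pivot element 19/5.
Divide row 3 by 19/5; eliminate column a from the other rows.
After both pivots, the entry at the z-row, column u3 is 7/19.

7/19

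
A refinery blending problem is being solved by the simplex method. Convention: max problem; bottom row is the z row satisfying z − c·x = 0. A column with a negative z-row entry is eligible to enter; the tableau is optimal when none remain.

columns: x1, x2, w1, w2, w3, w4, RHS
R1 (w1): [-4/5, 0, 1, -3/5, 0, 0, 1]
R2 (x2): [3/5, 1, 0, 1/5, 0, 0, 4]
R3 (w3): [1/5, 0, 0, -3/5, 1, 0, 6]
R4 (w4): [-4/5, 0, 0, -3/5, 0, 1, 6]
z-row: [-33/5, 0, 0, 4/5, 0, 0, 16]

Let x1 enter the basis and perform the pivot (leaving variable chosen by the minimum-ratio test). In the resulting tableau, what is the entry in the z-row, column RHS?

60

Ratio test on column x1 — row 1: entry -4/5 ≤ 0; row 2: 4/(3/5) = 20/3; row 3: 6/(1/5) = 30; row 4: entry -4/5 ≤ 0. Minimum is 20/3 at row 2 (x2 leaves); pivot element 3/5.
Divide row 2 by 3/5; eliminate column x1 from the other rows.
z-row update in column RHS: 16 − (-33/5)·(20/3) = 60.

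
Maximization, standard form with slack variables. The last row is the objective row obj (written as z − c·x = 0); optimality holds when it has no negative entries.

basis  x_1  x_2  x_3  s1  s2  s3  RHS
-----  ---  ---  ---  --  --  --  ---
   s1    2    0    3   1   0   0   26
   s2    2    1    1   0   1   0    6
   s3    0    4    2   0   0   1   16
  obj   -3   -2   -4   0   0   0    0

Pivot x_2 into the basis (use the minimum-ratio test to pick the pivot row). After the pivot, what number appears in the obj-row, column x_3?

-3

Ratio test on column x_2 — row 1: entry 0 ≤ 0; row 2: 6/1 = 6; row 3: 16/4 = 4. Minimum is 4 at row 3 (s3 leaves); pivot element 4.
Divide row 3 by 4; eliminate column x_2 from the other rows.
obj-row update in column x_3: -4 − (-2)·(1/2) = -3.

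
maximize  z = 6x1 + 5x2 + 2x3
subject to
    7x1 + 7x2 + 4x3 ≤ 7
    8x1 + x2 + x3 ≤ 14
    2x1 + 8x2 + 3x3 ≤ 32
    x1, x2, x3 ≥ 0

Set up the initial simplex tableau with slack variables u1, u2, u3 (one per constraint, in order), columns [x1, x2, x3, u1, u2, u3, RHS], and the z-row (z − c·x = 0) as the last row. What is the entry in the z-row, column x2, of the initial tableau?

-5

The z-row carries the negated objective coefficients: the x2 entry is -5.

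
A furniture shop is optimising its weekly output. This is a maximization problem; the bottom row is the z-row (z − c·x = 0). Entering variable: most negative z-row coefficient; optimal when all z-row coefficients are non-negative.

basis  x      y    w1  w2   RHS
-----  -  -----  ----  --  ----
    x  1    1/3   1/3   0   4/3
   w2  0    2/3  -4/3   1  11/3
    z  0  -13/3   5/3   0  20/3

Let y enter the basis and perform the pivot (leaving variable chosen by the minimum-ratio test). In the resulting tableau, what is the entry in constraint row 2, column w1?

Ratio test on column y — row 1: (4/3)/(1/3) = 4; row 2: (11/3)/(2/3) = 11/2. Minimum is 4 at row 1 (x leaves); pivot element 1/3.
Divide row 1 by 1/3; eliminate column y from the other rows.
Row 2 update in column w1: -4/3 − (2/3)·1 = -2.

-2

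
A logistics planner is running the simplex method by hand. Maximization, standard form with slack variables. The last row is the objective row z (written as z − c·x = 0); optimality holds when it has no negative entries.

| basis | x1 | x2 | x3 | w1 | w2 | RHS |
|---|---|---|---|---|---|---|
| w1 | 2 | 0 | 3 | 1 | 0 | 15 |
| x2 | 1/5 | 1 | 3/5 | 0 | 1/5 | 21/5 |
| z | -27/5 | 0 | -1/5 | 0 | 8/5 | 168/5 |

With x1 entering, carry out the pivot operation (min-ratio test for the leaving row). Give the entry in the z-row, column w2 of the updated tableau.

Ratio test on column x1 — row 1: 15/2 = 15/2; row 2: (21/5)/(1/5) = 21. Minimum is 15/2 at row 1 (w1 leaves); pivot element 2.
Divide row 1 by 2; eliminate column x1 from the other rows.
z-row update in column w2: 8/5 − (-27/5)·0 = 8/5.

8/5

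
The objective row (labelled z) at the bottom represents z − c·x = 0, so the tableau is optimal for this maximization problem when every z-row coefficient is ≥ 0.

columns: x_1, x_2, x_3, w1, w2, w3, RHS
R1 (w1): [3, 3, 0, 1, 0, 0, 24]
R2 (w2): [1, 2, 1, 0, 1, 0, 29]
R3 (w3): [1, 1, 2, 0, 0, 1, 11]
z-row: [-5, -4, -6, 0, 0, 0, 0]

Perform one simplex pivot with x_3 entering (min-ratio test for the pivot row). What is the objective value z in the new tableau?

33

Ratio test on column x_3 — row 1: entry 0 ≤ 0; row 2: 29/1 = 29; row 3: 11/2 = 11/2. Minimum is 11/2 at row 3 (w3 leaves); pivot element 2.
Pivot on row 3; the z-row RHS becomes 0 − (-6)·(11/2) = 33.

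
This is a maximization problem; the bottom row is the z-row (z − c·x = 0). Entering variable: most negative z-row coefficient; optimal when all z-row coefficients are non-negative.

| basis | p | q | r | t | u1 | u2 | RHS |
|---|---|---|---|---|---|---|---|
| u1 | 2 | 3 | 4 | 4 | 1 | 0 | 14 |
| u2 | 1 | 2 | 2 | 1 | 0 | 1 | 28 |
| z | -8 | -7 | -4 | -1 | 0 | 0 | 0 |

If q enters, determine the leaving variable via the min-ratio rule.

Column q entries and ratios — u1: 14/3 = 14/3; u2: 28/2 = 14.
Smallest ratio is 14/3 in the row of u1, so u1 leaves.

u1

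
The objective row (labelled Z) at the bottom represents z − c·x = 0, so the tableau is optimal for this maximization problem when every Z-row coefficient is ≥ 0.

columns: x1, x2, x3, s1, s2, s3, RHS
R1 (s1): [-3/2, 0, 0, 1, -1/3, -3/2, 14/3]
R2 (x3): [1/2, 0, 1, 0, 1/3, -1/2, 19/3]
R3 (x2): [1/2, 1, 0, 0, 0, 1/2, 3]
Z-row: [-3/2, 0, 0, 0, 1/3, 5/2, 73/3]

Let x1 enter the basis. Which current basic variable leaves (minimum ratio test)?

x2

Column x1 entries and ratios — s1: -3/2 ≤ 0, skip; x3: (19/3)/(1/2) = 38/3; x2: 3/(1/2) = 6.
Smallest ratio is 6 in the row of x2, so x2 leaves.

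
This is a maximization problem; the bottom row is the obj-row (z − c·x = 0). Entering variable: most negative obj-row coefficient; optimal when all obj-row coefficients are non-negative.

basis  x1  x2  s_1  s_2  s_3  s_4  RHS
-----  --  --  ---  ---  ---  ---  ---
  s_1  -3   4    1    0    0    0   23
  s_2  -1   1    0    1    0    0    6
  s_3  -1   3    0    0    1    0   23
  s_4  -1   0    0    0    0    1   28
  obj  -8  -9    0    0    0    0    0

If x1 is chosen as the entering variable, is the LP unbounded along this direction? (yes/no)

Every constraint-row entry in column x1 is ≤ 0, so increasing x1 is unbounded.

yes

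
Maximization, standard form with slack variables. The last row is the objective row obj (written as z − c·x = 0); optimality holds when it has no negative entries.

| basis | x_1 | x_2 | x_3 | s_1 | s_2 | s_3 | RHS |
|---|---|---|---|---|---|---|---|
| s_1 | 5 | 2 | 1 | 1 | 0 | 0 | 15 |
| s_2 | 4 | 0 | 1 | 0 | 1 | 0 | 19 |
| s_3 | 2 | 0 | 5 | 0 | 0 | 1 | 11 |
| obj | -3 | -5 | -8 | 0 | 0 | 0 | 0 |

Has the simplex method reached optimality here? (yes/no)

The obj-row has a negative entry -8 in column x_3, so it is not optimal.

no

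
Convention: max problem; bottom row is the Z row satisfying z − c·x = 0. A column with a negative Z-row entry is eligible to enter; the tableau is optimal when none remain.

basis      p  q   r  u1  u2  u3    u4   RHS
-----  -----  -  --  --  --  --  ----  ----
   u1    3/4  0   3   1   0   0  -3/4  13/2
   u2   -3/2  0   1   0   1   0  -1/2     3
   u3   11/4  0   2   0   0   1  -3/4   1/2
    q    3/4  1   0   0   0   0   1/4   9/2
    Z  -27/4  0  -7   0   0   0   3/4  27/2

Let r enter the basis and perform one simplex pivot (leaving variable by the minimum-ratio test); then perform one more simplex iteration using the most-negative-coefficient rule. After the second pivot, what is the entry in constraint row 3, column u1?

1

Ratio test on column r — row 1: (13/2)/3 = 13/6; row 2: 3/1 = 3; row 3: (1/2)/2 = 1/4; row 4: entry 0 ≤ 0. Minimum is 1/4 at row 3 (u3 leaves); pivot element 2.
Divide row 3 by 2; eliminate column r from the other rows.
Second iteration: most negative Z-row entry is -15/8 in column u4, so u4 enters.
Ratio test on column u4 — row 1: (23/4)/(3/8) = 46/3; row 2: entry -1/8 ≤ 0; row 3: entry -3/8 ≤ 0; row 4: (9/2)/(1/4) = 18. Minimum is 46/3 at row 1 (u1 leaves); pivot element 3/8.
Divide row 1 by 3/8; eliminate column u4 from the other rows.
After both pivots, the entry at constraint row 3, column u1 is 1.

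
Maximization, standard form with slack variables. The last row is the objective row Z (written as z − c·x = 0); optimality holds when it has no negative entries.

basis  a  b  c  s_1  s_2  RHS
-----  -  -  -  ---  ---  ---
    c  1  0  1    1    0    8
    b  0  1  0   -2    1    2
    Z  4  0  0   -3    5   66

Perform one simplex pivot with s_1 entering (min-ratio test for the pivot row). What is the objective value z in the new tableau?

Ratio test on column s_1 — row 1: 8/1 = 8; row 2: entry -2 ≤ 0. Minimum is 8 at row 1 (c leaves); pivot element 1.
Pivot on row 1; the Z-row RHS becomes 66 − (-3)·8 = 90.

90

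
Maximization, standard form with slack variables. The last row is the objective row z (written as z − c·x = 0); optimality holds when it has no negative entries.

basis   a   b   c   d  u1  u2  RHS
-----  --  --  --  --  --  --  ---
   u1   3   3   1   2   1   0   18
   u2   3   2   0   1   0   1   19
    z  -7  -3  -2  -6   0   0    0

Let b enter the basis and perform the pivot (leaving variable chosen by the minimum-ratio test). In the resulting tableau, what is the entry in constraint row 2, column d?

Ratio test on column b — row 1: 18/3 = 6; row 2: 19/2 = 19/2. Minimum is 6 at row 1 (u1 leaves); pivot element 3.
Divide row 1 by 3; eliminate column b from the other rows.
Row 2 update in column d: 1 − 2·(2/3) = -1/3.

-1/3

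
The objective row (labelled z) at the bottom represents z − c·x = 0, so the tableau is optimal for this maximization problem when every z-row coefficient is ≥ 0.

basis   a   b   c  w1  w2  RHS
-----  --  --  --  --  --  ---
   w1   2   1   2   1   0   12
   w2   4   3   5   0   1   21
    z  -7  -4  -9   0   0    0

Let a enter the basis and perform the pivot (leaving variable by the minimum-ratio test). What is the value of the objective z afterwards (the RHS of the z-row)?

147/4

Ratio test on column a — row 1: 12/2 = 6; row 2: 21/4 = 21/4. Minimum is 21/4 at row 2 (w2 leaves); pivot element 4.
Pivot on row 2; the z-row RHS becomes 0 − (-7)·(21/4) = 147/4.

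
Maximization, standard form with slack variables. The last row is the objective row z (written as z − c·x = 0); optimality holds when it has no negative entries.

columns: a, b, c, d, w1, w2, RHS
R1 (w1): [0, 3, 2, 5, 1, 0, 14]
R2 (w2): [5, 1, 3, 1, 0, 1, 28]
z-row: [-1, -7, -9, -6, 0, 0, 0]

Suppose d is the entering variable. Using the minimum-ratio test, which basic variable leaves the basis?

w1

Column d entries and ratios — w1: 14/5 = 14/5; w2: 28/1 = 28.
Smallest ratio is 14/5 in the row of w1, so w1 leaves.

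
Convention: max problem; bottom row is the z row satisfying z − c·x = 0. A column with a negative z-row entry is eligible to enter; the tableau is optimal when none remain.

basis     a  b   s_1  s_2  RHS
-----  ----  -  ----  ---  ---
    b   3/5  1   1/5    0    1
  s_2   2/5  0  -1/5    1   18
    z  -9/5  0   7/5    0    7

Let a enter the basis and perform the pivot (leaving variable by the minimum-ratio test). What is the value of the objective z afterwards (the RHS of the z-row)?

Ratio test on column a — row 1: 1/(3/5) = 5/3; row 2: 18/(2/5) = 45. Minimum is 5/3 at row 1 (b leaves); pivot element 3/5.
Pivot on row 1; the z-row RHS becomes 7 − (-9/5)·(5/3) = 10.

10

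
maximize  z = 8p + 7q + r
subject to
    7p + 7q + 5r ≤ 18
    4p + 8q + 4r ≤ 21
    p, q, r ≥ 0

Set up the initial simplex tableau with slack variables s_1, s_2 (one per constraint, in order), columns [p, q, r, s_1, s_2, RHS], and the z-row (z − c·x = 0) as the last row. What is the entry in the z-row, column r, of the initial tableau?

-1

The z-row carries the negated objective coefficients: the r entry is -1.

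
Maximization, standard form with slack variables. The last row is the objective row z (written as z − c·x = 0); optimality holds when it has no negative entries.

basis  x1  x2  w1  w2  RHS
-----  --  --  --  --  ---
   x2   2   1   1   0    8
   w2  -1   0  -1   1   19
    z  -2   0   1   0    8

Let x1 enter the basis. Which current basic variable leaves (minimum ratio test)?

x2

Column x1 entries and ratios — x2: 8/2 = 4; w2: -1 ≤ 0, skip.
Smallest ratio is 4 in the row of x2, so x2 leaves.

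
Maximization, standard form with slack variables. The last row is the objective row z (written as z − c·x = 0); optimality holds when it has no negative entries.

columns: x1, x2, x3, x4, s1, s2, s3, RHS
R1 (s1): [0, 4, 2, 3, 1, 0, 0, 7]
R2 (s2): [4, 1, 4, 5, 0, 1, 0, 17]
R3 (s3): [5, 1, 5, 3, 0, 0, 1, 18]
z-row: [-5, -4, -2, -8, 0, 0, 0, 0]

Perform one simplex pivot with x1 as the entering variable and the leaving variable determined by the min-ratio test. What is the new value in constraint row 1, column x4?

Ratio test on column x1 — row 1: entry 0 ≤ 0; row 2: 17/4 = 17/4; row 3: 18/5 = 18/5. Minimum is 18/5 at row 3 (s3 leaves); pivot element 5.
Divide row 3 by 5; eliminate column x1 from the other rows.
Row 1 update in column x4: 3 − 0·(3/5) = 3.

3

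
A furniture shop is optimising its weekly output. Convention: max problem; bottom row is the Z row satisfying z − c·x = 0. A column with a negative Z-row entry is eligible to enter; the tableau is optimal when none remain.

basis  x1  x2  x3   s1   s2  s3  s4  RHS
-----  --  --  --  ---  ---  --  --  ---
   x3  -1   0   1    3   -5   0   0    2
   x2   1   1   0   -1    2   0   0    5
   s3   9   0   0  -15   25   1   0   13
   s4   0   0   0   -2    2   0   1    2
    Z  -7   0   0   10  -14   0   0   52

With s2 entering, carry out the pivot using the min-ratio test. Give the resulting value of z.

Ratio test on column s2 — row 1: entry -5 ≤ 0; row 2: 5/2 = 5/2; row 3: 13/25 = 13/25; row 4: 2/2 = 1. Minimum is 13/25 at row 3 (s3 leaves); pivot element 25.
Pivot on row 3; the Z-row RHS becomes 52 − (-14)·(13/25) = 1482/25.

1482/25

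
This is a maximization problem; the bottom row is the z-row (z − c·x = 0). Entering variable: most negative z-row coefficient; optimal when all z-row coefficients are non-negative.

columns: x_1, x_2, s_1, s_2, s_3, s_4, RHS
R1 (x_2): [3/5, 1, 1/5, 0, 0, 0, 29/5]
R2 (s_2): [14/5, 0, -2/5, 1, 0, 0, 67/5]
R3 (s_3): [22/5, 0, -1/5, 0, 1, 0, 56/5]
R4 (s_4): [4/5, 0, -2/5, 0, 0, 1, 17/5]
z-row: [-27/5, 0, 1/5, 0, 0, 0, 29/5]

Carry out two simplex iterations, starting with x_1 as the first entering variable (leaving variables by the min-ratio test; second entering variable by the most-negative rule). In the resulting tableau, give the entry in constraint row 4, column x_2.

8/5

Ratio test on column x_1 — row 1: (29/5)/(3/5) = 29/3; row 2: (67/5)/(14/5) = 67/14; row 3: (56/5)/(22/5) = 28/11; row 4: (17/5)/(4/5) = 17/4. Minimum is 28/11 at row 3 (s_3 leaves); pivot element 22/5.
Divide row 3 by 22/5; eliminate column x_1 from the other rows.
Second iteration: most negative z-row entry is -1/22 in column s_1, so s_1 enters.
Ratio test on column s_1 — row 1: (47/11)/(5/22) = 94/5; row 2: entry -3/11 ≤ 0; row 3: entry -1/22 ≤ 0; row 4: entry -4/11 ≤ 0. Minimum is 94/5 at row 1 (x_2 leaves); pivot element 5/22.
Divide row 1 by 5/22; eliminate column s_1 from the other rows.
After both pivots, the entry at constraint row 4, column x_2 is 8/5.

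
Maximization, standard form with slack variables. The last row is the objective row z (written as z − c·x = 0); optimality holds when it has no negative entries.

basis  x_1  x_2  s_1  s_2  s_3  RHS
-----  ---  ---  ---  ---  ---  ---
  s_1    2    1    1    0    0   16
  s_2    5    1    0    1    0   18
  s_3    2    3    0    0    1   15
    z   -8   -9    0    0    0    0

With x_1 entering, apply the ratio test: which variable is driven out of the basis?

Column x_1 entries and ratios — s_1: 16/2 = 8; s_2: 18/5 = 18/5; s_3: 15/2 = 15/2.
Smallest ratio is 18/5 in the row of s_2, so s_2 leaves.

s_2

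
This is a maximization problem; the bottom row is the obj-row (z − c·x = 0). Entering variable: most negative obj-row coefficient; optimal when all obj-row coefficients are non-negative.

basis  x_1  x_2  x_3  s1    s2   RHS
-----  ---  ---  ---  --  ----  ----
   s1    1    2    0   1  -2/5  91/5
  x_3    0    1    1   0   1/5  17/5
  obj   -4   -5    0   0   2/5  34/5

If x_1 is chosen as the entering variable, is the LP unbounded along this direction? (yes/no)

Column x_1 has positive entries in row(s) 1, so the ratio test bounds it — not unbounded.

no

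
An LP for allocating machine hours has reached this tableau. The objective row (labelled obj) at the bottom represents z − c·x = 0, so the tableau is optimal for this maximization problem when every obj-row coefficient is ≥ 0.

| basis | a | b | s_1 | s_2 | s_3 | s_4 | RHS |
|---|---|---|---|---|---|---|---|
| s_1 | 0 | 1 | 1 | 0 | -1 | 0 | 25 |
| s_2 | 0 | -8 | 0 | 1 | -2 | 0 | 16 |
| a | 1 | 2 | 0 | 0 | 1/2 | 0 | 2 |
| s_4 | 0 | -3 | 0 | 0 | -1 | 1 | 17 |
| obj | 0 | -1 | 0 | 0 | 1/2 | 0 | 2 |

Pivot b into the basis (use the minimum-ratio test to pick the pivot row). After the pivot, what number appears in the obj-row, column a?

1/2

Ratio test on column b — row 1: 25/1 = 25; row 2: entry -8 ≤ 0; row 3: 2/2 = 1; row 4: entry -3 ≤ 0. Minimum is 1 at row 3 (a leaves); pivot element 2.
Divide row 3 by 2; eliminate column b from the other rows.
obj-row update in column a: 0 − (-1)·(1/2) = 1/2.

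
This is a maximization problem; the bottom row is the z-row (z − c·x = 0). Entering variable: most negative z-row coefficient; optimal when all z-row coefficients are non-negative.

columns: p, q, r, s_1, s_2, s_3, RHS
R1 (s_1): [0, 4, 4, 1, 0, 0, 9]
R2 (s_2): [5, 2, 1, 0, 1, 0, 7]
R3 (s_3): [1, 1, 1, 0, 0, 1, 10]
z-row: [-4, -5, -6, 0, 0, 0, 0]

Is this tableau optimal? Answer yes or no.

The z-row has a negative entry -6 in column r, so it is not optimal.

no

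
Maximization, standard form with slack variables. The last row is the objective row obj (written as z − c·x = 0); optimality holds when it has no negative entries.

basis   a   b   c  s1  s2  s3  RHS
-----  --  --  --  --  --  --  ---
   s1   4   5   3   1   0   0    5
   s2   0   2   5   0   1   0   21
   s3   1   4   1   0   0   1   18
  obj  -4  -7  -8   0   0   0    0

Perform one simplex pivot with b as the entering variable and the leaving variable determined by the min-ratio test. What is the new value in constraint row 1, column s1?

1/5

Ratio test on column b — row 1: 5/5 = 1; row 2: 21/2 = 21/2; row 3: 18/4 = 9/2. Minimum is 1 at row 1 (s1 leaves); pivot element 5.
Divide row 1 by 5; eliminate column b from the other rows.
In the new row 1, the s1 entry is the old entry divided by the pivot: 1/5 = 1/5.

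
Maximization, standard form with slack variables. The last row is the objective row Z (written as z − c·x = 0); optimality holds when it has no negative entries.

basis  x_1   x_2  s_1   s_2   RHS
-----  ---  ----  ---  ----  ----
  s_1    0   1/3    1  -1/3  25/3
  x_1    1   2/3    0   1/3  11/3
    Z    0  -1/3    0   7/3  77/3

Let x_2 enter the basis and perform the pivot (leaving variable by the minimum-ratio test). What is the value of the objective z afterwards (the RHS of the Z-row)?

Ratio test on column x_2 — row 1: (25/3)/(1/3) = 25; row 2: (11/3)/(2/3) = 11/2. Minimum is 11/2 at row 2 (x_1 leaves); pivot element 2/3.
Pivot on row 2; the Z-row RHS becomes 77/3 − (-1/3)·(11/2) = 55/2.

55/2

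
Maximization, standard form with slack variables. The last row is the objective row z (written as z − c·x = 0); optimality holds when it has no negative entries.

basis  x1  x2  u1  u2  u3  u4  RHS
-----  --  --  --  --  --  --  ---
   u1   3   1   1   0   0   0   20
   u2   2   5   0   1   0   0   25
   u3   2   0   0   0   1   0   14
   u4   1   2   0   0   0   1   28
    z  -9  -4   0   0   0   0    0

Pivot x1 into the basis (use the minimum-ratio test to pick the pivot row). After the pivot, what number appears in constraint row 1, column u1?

Ratio test on column x1 — row 1: 20/3 = 20/3; row 2: 25/2 = 25/2; row 3: 14/2 = 7; row 4: 28/1 = 28. Minimum is 20/3 at row 1 (u1 leaves); pivot element 3.
Divide row 1 by 3; eliminate column x1 from the other rows.
In the new row 1, the u1 entry is the old entry divided by the pivot: 1/3 = 1/3.

1/3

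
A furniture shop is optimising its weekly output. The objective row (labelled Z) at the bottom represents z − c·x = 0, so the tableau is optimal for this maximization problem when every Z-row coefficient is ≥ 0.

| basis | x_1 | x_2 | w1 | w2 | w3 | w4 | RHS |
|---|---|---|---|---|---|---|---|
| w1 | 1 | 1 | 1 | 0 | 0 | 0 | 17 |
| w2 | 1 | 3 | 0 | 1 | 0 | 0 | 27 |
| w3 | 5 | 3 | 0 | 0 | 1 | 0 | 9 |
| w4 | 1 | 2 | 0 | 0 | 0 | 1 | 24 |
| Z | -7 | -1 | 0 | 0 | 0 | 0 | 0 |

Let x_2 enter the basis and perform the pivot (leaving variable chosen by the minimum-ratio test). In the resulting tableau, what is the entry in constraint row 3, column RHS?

Ratio test on column x_2 — row 1: 17/1 = 17; row 2: 27/3 = 9; row 3: 9/3 = 3; row 4: 24/2 = 12. Minimum is 3 at row 3 (w3 leaves); pivot element 3.
Divide row 3 by 3; eliminate column x_2 from the other rows.
In the new row 3, the RHS entry is the old entry divided by the pivot: 9/3 = 3.

3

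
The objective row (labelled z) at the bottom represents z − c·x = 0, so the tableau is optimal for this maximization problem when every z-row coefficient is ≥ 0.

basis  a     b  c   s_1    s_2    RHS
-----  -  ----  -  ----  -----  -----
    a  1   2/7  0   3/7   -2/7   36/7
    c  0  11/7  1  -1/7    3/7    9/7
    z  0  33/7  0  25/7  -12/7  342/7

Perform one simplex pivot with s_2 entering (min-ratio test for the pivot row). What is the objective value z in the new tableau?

54

Ratio test on column s_2 — row 1: entry -2/7 ≤ 0; row 2: (9/7)/(3/7) = 3. Minimum is 3 at row 2 (c leaves); pivot element 3/7.
Pivot on row 2; the z-row RHS becomes 342/7 − (-12/7)·3 = 54.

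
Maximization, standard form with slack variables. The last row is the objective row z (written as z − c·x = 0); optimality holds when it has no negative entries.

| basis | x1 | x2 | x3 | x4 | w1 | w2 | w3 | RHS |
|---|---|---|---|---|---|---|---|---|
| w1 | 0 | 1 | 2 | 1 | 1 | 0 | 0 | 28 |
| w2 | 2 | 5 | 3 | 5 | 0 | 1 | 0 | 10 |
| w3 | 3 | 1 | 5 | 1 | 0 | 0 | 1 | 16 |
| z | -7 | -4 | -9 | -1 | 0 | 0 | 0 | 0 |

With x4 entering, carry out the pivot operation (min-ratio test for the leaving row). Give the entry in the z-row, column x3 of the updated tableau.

Ratio test on column x4 — row 1: 28/1 = 28; row 2: 10/5 = 2; row 3: 16/1 = 16. Minimum is 2 at row 2 (w2 leaves); pivot element 5.
Divide row 2 by 5; eliminate column x4 from the other rows.
z-row update in column x3: -9 − (-1)·(3/5) = -42/5.

-42/5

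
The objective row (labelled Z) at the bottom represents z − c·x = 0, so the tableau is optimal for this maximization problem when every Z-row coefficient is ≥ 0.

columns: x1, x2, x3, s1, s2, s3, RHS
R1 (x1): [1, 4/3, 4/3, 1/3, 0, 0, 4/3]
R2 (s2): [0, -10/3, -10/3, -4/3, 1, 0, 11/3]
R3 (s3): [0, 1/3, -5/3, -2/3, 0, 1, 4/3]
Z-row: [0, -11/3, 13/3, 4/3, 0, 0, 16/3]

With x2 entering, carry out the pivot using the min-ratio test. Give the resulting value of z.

Ratio test on column x2 — row 1: (4/3)/(4/3) = 1; row 2: entry -10/3 ≤ 0; row 3: (4/3)/(1/3) = 4. Minimum is 1 at row 1 (x1 leaves); pivot element 4/3.
Pivot on row 1; the Z-row RHS becomes 16/3 − (-11/3)·1 = 9.

9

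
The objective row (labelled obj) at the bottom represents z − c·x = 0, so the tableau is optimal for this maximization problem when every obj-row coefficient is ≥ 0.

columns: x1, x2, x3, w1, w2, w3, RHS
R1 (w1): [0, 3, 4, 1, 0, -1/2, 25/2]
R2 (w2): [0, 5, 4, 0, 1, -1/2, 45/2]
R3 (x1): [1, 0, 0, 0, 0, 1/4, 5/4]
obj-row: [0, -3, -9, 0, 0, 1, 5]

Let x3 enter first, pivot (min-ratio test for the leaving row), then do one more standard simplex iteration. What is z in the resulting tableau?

Ratio test on column x3 — row 1: (25/2)/4 = 25/8; row 2: (45/2)/4 = 45/8; row 3: entry 0 ≤ 0. Minimum is 25/8 at row 1 (w1 leaves); pivot element 4.
Pivot on row 1; the obj-row RHS becomes 5 − (-9)·(25/8) = 265/8.
Next entering variable (most negative obj-row entry -1/8): w3.
Ratio test on column w3 — row 1: entry -1/8 ≤ 0; row 2: entry 0 ≤ 0; row 3: (5/4)/(1/4) = 5. Minimum is 5 at row 3 (x1 leaves); pivot element 1/4.
After the second pivot the obj-row RHS is 265/8 − (-1/8)·5 = 135/4.

135/4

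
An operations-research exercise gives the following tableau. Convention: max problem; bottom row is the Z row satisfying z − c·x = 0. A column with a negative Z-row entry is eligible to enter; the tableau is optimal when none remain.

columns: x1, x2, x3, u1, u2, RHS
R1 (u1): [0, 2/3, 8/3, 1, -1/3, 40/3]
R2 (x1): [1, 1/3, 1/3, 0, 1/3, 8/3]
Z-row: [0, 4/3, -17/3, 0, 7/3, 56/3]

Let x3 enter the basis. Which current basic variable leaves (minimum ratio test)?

Column x3 entries and ratios — u1: (40/3)/(8/3) = 5; x1: (8/3)/(1/3) = 8.
Smallest ratio is 5 in the row of u1, so u1 leaves.

u1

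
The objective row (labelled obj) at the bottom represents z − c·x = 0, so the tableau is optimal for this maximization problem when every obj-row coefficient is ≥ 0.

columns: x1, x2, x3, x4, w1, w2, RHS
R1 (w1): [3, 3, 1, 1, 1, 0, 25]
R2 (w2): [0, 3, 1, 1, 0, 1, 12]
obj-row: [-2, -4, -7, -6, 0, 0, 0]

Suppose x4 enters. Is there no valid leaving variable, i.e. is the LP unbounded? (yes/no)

Column x4 has positive entries in row(s) 1, 2, so the ratio test bounds it — not unbounded.

no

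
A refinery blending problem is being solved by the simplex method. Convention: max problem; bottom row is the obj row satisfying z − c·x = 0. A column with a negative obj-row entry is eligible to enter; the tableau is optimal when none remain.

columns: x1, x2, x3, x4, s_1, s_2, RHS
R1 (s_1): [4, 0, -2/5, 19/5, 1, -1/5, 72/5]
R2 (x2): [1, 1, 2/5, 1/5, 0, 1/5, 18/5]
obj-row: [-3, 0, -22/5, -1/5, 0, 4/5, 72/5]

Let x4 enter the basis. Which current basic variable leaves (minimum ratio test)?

Column x4 entries and ratios — s_1: (72/5)/(19/5) = 72/19; x2: (18/5)/(1/5) = 18.
Smallest ratio is 72/19 in the row of s_1, so s_1 leaves.

s_1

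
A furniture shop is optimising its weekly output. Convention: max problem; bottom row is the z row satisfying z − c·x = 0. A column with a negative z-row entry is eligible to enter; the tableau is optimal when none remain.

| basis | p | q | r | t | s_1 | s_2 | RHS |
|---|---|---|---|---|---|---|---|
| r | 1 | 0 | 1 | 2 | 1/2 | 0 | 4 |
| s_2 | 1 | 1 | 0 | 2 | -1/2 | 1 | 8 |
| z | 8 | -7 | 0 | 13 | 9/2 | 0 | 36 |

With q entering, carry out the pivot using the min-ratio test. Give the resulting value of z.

92

Ratio test on column q — row 1: entry 0 ≤ 0; row 2: 8/1 = 8. Minimum is 8 at row 2 (s_2 leaves); pivot element 1.
Pivot on row 2; the z-row RHS becomes 36 − (-7)·8 = 92.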